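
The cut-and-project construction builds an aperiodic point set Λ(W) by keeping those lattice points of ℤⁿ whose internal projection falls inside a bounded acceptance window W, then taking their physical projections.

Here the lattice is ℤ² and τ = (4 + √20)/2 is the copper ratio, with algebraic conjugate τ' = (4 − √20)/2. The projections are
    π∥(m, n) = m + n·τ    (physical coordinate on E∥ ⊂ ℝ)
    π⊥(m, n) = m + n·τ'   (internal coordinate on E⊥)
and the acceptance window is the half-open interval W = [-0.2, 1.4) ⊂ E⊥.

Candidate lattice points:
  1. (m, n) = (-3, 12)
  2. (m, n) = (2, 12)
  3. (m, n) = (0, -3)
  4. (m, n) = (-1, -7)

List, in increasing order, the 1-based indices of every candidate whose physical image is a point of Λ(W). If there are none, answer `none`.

Numerically τ ≈ 4.23607 and τ' = −1/τ ≈ -0.23607.
candidate 1: (m,n)=(-3,12) → π∥ = -3+12·τ ≈ 47.83282, π⊥ = -3+12·τ' ≈ -5.83282 ∉ [-0.2, 1.4) ⇒ out
candidate 2: (m,n)=(2,12) → π∥ = 2+12·τ ≈ 52.83282, π⊥ = 2+12·τ' ≈ -0.83282 ∉ [-0.2, 1.4) ⇒ out
candidate 3: (m,n)=(0,-3) → π∥ = 0-3·τ ≈ -12.70820, π⊥ = 0-3·τ' ≈ 0.70820 ∈ [-0.2, 1.4) ⇒ IN Λ
candidate 4: (m,n)=(-1,-7) → π∥ = -1-7·τ ≈ -30.65248, π⊥ = -1-7·τ' ≈ 0.65248 ∈ [-0.2, 1.4) ⇒ IN Λ

3, 4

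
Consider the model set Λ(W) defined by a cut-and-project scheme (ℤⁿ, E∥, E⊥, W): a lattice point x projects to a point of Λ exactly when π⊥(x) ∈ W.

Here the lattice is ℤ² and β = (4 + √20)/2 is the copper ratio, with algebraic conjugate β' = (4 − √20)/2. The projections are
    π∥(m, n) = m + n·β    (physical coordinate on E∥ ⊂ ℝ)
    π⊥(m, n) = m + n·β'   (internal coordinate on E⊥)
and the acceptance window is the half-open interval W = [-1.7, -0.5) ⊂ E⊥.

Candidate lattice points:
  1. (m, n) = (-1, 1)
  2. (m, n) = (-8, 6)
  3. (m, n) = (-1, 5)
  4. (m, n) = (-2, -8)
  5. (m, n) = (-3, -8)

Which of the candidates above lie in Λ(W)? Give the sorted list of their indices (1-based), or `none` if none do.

Numerically β ≈ 4.23607 and β' = −1/β ≈ -0.23607.
candidate 1: (m,n)=(-1,1) → π∥ = -1+1·β ≈ 3.23607, π⊥ = -1+1·β' ≈ -1.23607 ∈ [-1.7, -0.5) ⇒ IN Λ
candidate 2: (m,n)=(-8,6) → π∥ = -8+6·β ≈ 17.41641, π⊥ = -8+6·β' ≈ -9.41641 ∉ [-1.7, -0.5) ⇒ out
candidate 3: (m,n)=(-1,5) → π∥ = -1+5·β ≈ 20.18034, π⊥ = -1+5·β' ≈ -2.18034 ∉ [-1.7, -0.5) ⇒ out
candidate 4: (m,n)=(-2,-8) → π∥ = -2-8·β ≈ -35.88854, π⊥ = -2-8·β' ≈ -0.11146 ∉ [-1.7, -0.5) ⇒ out
candidate 5: (m,n)=(-3,-8) → π∥ = -3-8·β ≈ -36.88854, π⊥ = -3-8·β' ≈ -1.11146 ∈ [-1.7, -0.5) ⇒ IN Λ

1, 5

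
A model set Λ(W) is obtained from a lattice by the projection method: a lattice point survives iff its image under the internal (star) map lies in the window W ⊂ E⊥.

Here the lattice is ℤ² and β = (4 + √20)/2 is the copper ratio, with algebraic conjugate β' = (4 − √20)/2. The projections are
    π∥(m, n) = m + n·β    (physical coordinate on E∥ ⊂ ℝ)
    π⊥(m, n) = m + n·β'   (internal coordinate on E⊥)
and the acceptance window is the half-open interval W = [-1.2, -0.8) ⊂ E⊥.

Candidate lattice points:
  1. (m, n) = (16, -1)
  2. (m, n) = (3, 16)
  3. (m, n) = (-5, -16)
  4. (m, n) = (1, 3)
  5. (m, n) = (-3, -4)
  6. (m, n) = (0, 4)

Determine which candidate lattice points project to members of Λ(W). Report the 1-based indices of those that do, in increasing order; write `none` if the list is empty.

6

Compute β' = (4−√20)/2 = -0.236068, so π⊥(m,n) = m -0.236068·n.
#1 (16,-1): internal coord 16 + (-1)·β' = +16.236068; +16.236068 ∉ [-1.2, -0.8) → out
#2 (3,16): internal coord 3 + (16)·β' = -0.777088; -0.777088 ∉ [-1.2, -0.8) → out
#3 (-5,-16): internal coord -5 + (-16)·β' = -1.222912; -1.222912 ∉ [-1.2, -0.8) → out
#4 (1,3): internal coord 1 + (3)·β' = +0.291796; +0.291796 ∉ [-1.2, -0.8) → out
#5 (-3,-4): internal coord -3 + (-4)·β' = -2.055728; -2.055728 ∉ [-1.2, -0.8) → out
#6 (0,4): internal coord 0 + (4)·β' = -0.944272; -0.944272 ∈ [-1.2, -0.8) → IN Λ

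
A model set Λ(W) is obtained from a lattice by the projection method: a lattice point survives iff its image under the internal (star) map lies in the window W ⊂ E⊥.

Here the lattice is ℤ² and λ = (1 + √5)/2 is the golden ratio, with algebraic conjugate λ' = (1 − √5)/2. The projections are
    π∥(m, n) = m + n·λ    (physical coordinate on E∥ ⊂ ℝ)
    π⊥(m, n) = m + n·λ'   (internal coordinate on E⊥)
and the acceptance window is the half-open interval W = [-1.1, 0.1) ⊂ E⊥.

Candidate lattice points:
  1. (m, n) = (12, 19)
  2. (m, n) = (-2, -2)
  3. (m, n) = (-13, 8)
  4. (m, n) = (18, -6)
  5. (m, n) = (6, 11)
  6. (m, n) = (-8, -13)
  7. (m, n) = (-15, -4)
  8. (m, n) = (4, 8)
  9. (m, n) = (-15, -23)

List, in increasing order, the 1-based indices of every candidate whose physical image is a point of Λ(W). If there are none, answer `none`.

Compute λ' = (1−√5)/2 = -0.618034, so π⊥(m,n) = m -0.618034·n.
#1 (12,19): internal coord 12 + (19)·λ' = +0.257354; +0.257354 ∉ [-1.1, 0.1) → out
#2 (-2,-2): internal coord -2 + (-2)·λ' = -0.763932; -0.763932 ∈ [-1.1, 0.1) → IN Λ
#3 (-13,8): internal coord -13 + (8)·λ' = -17.944272; -17.944272 ∉ [-1.1, 0.1) → out
#4 (18,-6): internal coord 18 + (-6)·λ' = +21.708204; +21.708204 ∉ [-1.1, 0.1) → out
#5 (6,11): internal coord 6 + (11)·λ' = -0.798374; -0.798374 ∈ [-1.1, 0.1) → IN Λ
#6 (-8,-13): internal coord -8 + (-13)·λ' = +0.034442; +0.034442 ∈ [-1.1, 0.1) → IN Λ
#7 (-15,-4): internal coord -15 + (-4)·λ' = -12.527864; -12.527864 ∉ [-1.1, 0.1) → out
#8 (4,8): internal coord 4 + (8)·λ' = -0.944272; -0.944272 ∈ [-1.1, 0.1) → IN Λ
#9 (-15,-23): internal coord -15 + (-23)·λ' = -0.785218; -0.785218 ∈ [-1.1, 0.1) → IN Λ

2, 5, 6, 8, 9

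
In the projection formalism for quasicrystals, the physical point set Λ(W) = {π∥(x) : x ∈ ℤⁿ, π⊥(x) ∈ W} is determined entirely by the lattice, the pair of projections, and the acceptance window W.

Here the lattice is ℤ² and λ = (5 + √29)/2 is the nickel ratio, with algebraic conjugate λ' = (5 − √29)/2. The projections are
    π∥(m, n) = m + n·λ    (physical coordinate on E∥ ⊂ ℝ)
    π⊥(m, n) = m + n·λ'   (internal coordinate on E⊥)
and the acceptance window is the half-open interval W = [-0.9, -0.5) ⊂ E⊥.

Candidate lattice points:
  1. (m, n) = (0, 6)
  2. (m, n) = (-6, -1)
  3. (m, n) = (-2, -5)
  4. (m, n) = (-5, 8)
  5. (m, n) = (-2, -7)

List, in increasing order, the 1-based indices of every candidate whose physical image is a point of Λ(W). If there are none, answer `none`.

5

Numerically λ ≈ 5.192582 and λ' = −1/λ ≈ -0.192582.
[1] lift (0,6): star map gives -1.155494; window check -0.9 ≤ -1.155494 < -0.5 is false → out
[2] lift (-6,-1): star map gives -5.807418; window check -0.9 ≤ -5.807418 < -0.5 is false → out
[3] lift (-2,-5): star map gives -1.037088; window check -0.9 ≤ -1.037088 < -0.5 is false → out
[4] lift (-5,8): star map gives -6.540659; window check -0.9 ≤ -6.540659 < -0.5 is false → out
[5] lift (-2,-7): star map gives -0.651923; window check -0.9 ≤ -0.651923 < -0.5 is true → IN Λ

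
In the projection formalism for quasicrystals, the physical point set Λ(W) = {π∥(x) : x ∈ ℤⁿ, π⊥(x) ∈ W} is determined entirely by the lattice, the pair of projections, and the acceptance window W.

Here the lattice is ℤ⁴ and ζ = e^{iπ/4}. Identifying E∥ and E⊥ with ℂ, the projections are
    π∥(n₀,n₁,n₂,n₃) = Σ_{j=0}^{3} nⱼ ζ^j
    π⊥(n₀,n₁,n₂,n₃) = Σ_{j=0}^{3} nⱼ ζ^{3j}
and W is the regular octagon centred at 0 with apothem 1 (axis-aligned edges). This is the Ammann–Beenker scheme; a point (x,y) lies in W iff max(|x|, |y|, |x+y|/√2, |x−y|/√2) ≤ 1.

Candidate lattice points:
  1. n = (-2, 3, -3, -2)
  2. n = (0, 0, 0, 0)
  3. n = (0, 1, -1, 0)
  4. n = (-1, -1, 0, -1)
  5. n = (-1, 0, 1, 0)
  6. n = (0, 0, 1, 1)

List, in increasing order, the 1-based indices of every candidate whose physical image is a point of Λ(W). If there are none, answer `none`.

2, 6

Internal map: ζ^{3j} for j=0..3 gives (1,0), (−√2/2,√2/2), (0,−1), (√2/2,√2/2).
#1 (-2, 3, -3, -2): internal (-5.535534, 3.707107); octagon support 6.535534 vs apothem 1 → ∉ W
#2 (0, 0, 0, 0): internal (0.000000, 0.000000); octagon support 0.000000 vs apothem 1 → ∈ W
#3 (0, 1, -1, 0): internal (-0.707107, 1.707107); octagon support 1.707107 vs apothem 1 → ∉ W
#4 (-1, -1, 0, -1): internal (-1.000000, -1.414214); octagon support 1.707107 vs apothem 1 → ∉ W
#5 (-1, 0, 1, 0): internal (-1.000000, -1.000000); octagon support 1.414214 vs apothem 1 → ∉ W
#6 (0, 0, 1, 1): internal (0.707107, -0.292893); octagon support 0.707107 vs apothem 1 → ∈ W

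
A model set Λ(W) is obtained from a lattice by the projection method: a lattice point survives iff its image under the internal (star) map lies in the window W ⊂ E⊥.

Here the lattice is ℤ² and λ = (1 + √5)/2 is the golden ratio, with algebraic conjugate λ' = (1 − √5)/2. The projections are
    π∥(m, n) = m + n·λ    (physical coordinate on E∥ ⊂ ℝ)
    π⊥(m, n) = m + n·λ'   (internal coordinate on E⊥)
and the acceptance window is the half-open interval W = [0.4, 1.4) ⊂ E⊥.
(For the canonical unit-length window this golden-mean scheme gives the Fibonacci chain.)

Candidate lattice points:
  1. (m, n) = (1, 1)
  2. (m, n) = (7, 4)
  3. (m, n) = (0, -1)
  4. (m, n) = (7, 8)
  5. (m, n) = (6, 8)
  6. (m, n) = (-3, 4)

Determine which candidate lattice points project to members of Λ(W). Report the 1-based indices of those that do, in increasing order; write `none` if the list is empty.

3, 5

λ' = (1−√5)/2 ≈ -0.618034.
candidate 1: (m,n)=(1,1) → π∥ = 1+1·λ ≈ 2.618034, π⊥ = 1+1·λ' ≈ 0.381966 ∉ [0.4, 1.4) ⇒ out
candidate 2: (m,n)=(7,4) → π∥ = 7+4·λ ≈ 13.472136, π⊥ = 7+4·λ' ≈ 4.527864 ∉ [0.4, 1.4) ⇒ out
candidate 3: (m,n)=(0,-1) → π∥ = 0-1·λ ≈ -1.618034, π⊥ = 0-1·λ' ≈ 0.618034 ∈ [0.4, 1.4) ⇒ IN Λ
candidate 4: (m,n)=(7,8) → π∥ = 7+8·λ ≈ 19.944272, π⊥ = 7+8·λ' ≈ 2.055728 ∉ [0.4, 1.4) ⇒ out
candidate 5: (m,n)=(6,8) → π∥ = 6+8·λ ≈ 18.944272, π⊥ = 6+8·λ' ≈ 1.055728 ∈ [0.4, 1.4) ⇒ IN Λ
candidate 6: (m,n)=(-3,4) → π∥ = -3+4·λ ≈ 3.472136, π⊥ = -3+4·λ' ≈ -5.472136 ∉ [0.4, 1.4) ⇒ out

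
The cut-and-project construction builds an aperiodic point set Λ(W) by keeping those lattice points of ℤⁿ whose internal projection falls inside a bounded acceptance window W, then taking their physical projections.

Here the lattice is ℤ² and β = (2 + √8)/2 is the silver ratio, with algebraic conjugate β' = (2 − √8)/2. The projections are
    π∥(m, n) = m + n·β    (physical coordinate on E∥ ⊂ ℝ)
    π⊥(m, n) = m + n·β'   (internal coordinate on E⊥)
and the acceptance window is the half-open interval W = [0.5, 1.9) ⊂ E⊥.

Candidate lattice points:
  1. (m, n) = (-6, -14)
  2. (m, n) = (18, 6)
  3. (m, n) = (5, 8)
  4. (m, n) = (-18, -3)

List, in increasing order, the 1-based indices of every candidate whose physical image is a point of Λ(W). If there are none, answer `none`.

3

β' = (2−√8)/2 ≈ -0.4142.
[1] lift (-6,-14): star map gives -0.2010; window check 0.5 ≤ -0.2010 < 1.9 is false → out
[2] lift (18,6): star map gives 15.5147; window check 0.5 ≤ 15.5147 < 1.9 is false → out
[3] lift (5,8): star map gives 1.6863; window check 0.5 ≤ 1.6863 < 1.9 is true → IN Λ
[4] lift (-18,-3): star map gives -16.7574; window check 0.5 ≤ -16.7574 < 1.9 is false → out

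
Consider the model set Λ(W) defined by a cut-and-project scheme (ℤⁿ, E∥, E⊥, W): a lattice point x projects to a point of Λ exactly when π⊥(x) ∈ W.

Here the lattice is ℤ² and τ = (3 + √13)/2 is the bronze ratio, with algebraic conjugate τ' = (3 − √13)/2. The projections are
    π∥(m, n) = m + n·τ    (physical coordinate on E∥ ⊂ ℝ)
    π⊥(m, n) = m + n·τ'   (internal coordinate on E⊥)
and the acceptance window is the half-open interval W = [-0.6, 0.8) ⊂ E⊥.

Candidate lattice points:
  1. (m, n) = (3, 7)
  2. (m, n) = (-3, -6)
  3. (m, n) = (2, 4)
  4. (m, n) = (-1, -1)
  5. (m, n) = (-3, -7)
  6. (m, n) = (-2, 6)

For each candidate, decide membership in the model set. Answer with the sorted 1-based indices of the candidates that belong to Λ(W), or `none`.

τ' = (3−√13)/2 ≈ -0.3028.
[1] lift (3,7): star map gives 0.8806; window check -0.6 ≤ 0.8806 < 0.8 is false → out
[2] lift (-3,-6): star map gives -1.1833; window check -0.6 ≤ -1.1833 < 0.8 is false → out
[3] lift (2,4): star map gives 0.7889; window check -0.6 ≤ 0.7889 < 0.8 is true → IN Λ
[4] lift (-1,-1): star map gives -0.6972; window check -0.6 ≤ -0.6972 < 0.8 is false → out
[5] lift (-3,-7): star map gives -0.8806; window check -0.6 ≤ -0.8806 < 0.8 is false → out
[6] lift (-2,6): star map gives -3.8167; window check -0.6 ≤ -3.8167 < 0.8 is false → out

3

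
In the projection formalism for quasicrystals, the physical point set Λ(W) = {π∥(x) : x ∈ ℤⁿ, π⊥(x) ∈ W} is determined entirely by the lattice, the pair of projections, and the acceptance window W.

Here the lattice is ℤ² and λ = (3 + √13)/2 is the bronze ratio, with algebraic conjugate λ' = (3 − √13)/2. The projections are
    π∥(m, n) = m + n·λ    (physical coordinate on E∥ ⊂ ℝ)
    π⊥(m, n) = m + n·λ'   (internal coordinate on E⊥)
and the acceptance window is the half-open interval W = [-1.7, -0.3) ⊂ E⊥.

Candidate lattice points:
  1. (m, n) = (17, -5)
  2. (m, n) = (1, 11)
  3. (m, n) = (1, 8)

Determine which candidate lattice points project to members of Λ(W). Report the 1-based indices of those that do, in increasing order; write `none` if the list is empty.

Numerically λ ≈ 3.30278 and λ' = −1/λ ≈ -0.30278.
#1 (17,-5): internal coord 17 + (-5)·λ' = +18.51388; +18.51388 ∉ [-1.7, -0.3) → out
#2 (1,11): internal coord 1 + (11)·λ' = -2.33053; -2.33053 ∉ [-1.7, -0.3) → out
#3 (1,8): internal coord 1 + (8)·λ' = -1.42221; -1.42221 ∈ [-1.7, -0.3) → IN Λ

3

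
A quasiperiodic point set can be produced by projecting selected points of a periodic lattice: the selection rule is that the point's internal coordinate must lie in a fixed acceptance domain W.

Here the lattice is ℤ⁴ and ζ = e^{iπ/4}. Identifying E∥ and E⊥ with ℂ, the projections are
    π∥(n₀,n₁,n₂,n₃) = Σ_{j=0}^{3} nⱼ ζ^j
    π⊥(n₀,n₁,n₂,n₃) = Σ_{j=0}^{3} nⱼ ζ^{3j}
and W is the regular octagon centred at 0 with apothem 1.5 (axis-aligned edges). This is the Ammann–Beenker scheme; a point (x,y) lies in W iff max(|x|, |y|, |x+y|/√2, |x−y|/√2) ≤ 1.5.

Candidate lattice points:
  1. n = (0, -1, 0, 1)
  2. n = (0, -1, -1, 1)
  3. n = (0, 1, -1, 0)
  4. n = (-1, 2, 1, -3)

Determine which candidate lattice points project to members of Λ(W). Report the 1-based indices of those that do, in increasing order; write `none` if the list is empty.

1

π⊥(n) = n₀ + n₁ζ³ + n₂ζ⁶ + n₃ζ⁹ where ζ = e^{iπ/4}.
candidate 1: n = (0, -1, 0, 1) → π⊥ ≈ (+1.4142, +0.0000); max(|x|,|y|,|x±y|/√2) = 1.4142 ≤ 1.5 ⇒ ∈ W
candidate 2: n = (0, -1, -1, 1) → π⊥ ≈ (+1.4142, +1.0000); max(|x|,|y|,|x±y|/√2) = 1.7071 > 1.5 ⇒ ∉ W
candidate 3: n = (0, 1, -1, 0) → π⊥ ≈ (-0.7071, +1.7071); max(|x|,|y|,|x±y|/√2) = 1.7071 > 1.5 ⇒ ∉ W
candidate 4: n = (-1, 2, 1, -3) → π⊥ ≈ (-4.5355, -1.7071); max(|x|,|y|,|x±y|/√2) = 4.5355 > 1.5 ⇒ ∉ W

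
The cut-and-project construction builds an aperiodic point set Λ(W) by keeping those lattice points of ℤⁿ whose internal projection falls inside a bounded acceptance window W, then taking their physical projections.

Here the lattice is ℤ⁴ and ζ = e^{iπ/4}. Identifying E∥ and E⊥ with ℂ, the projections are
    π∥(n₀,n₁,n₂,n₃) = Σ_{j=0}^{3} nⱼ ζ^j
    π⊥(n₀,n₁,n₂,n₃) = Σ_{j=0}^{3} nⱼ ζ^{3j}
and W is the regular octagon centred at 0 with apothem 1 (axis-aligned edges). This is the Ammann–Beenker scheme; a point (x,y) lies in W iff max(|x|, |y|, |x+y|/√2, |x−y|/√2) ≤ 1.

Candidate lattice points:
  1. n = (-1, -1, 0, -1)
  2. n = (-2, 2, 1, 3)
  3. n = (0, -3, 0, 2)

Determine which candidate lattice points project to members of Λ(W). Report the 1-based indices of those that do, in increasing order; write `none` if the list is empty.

none

With ζ = e^{iπ/4} the internal vectors are ζ^0,ζ^3,ζ^6,ζ^9.
#1 (-1, -1, 0, -1): internal (-1.000000, -1.414214); octagon support 1.707107 vs apothem 1 → ∉ W
#2 (-2, 2, 1, 3): internal (-1.292893, 2.535534); octagon support 2.707107 vs apothem 1 → ∉ W
#3 (0, -3, 0, 2): internal (3.535534, -0.707107); octagon support 3.535534 vs apothem 1 → ∉ W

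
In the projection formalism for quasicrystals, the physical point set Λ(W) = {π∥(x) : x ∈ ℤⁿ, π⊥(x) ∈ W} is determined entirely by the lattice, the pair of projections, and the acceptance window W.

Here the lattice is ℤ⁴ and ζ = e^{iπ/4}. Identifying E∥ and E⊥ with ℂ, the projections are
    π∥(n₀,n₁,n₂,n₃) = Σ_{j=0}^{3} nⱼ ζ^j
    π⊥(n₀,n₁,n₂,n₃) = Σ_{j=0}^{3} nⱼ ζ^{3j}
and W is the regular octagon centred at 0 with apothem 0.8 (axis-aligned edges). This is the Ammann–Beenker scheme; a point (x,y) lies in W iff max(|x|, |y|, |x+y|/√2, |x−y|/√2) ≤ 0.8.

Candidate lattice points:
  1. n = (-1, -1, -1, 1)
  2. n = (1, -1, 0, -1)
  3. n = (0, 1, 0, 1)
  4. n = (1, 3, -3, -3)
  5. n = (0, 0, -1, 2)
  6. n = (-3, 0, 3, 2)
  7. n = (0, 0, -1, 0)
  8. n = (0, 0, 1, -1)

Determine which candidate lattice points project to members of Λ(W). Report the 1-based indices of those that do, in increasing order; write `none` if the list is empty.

none

Internal map: ζ^{3j} for j=0..3 gives (1,0), (−√2/2,√2/2), (0,−1), (√2/2,√2/2).
candidate 1: n = (-1, -1, -1, 1) → π⊥ ≈ (+0.414214, +1.000000); max(|x|,|y|,|x±y|/√2) = 1.000000 > 0.8 ⇒ ∉ W
candidate 2: n = (1, -1, 0, -1) → π⊥ ≈ (+1.000000, -1.414214); max(|x|,|y|,|x±y|/√2) = 1.707107 > 0.8 ⇒ ∉ W
candidate 3: n = (0, 1, 0, 1) → π⊥ ≈ (+0.000000, +1.414214); max(|x|,|y|,|x±y|/√2) = 1.414214 > 0.8 ⇒ ∉ W
candidate 4: n = (1, 3, -3, -3) → π⊥ ≈ (-3.242641, +3.000000); max(|x|,|y|,|x±y|/√2) = 4.414214 > 0.8 ⇒ ∉ W
candidate 5: n = (0, 0, -1, 2) → π⊥ ≈ (+1.414214, +2.414214); max(|x|,|y|,|x±y|/√2) = 2.707107 > 0.8 ⇒ ∉ W
candidate 6: n = (-3, 0, 3, 2) → π⊥ ≈ (-1.585786, -1.585786); max(|x|,|y|,|x±y|/√2) = 2.242641 > 0.8 ⇒ ∉ W
candidate 7: n = (0, 0, -1, 0) → π⊥ ≈ (+0.000000, +1.000000); max(|x|,|y|,|x±y|/√2) = 1.000000 > 0.8 ⇒ ∉ W
candidate 8: n = (0, 0, 1, -1) → π⊥ ≈ (-0.707107, -1.707107); max(|x|,|y|,|x±y|/√2) = 1.707107 > 0.8 ⇒ ∉ W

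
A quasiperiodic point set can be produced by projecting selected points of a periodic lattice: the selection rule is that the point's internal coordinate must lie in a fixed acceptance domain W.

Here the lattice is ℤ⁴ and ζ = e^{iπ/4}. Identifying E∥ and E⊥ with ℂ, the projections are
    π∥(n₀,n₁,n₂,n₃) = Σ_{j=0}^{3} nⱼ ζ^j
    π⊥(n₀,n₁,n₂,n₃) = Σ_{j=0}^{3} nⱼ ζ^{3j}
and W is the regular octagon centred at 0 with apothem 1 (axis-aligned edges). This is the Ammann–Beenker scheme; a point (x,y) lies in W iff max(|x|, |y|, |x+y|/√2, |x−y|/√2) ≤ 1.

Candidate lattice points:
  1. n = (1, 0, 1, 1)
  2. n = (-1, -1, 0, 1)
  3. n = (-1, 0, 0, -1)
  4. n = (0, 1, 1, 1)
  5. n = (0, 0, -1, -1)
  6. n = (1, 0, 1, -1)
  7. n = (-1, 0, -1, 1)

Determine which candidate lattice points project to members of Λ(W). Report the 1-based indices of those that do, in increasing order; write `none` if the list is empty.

Internal map: ζ^{3j} for j=0..3 gives (1,0), (−√2/2,√2/2), (0,−1), (√2/2,√2/2).
candidate 1: n = (1, 0, 1, 1) → π⊥ ≈ (+1.7071, -0.2929); max(|x|,|y|,|x±y|/√2) = 1.7071 > 1 ⇒ ∉ W
candidate 2: n = (-1, -1, 0, 1) → π⊥ ≈ (+0.4142, +0.0000); max(|x|,|y|,|x±y|/√2) = 0.4142 ≤ 1 ⇒ ∈ W
candidate 3: n = (-1, 0, 0, -1) → π⊥ ≈ (-1.7071, -0.7071); max(|x|,|y|,|x±y|/√2) = 1.7071 > 1 ⇒ ∉ W
candidate 4: n = (0, 1, 1, 1) → π⊥ ≈ (+0.0000, +0.4142); max(|x|,|y|,|x±y|/√2) = 0.4142 ≤ 1 ⇒ ∈ W
candidate 5: n = (0, 0, -1, -1) → π⊥ ≈ (-0.7071, +0.2929); max(|x|,|y|,|x±y|/√2) = 0.7071 ≤ 1 ⇒ ∈ W
candidate 6: n = (1, 0, 1, -1) → π⊥ ≈ (+0.2929, -1.7071); max(|x|,|y|,|x±y|/√2) = 1.7071 > 1 ⇒ ∉ W
candidate 7: n = (-1, 0, -1, 1) → π⊥ ≈ (-0.2929, +1.7071); max(|x|,|y|,|x±y|/√2) = 1.7071 > 1 ⇒ ∉ W

2, 4, 5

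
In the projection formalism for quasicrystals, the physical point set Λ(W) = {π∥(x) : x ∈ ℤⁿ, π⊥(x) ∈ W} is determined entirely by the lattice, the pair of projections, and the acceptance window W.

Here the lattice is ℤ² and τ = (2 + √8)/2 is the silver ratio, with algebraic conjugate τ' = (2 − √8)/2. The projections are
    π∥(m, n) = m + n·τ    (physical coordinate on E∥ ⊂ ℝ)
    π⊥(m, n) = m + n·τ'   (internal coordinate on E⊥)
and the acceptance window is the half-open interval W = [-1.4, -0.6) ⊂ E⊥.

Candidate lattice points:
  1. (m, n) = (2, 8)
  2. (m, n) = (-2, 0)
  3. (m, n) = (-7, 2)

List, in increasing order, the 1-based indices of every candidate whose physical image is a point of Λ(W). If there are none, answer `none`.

1

Numerically τ ≈ 2.4142 and τ' = −1/τ ≈ -0.4142.
#1 (2,8): internal coord 2 + (8)·τ' = -1.3137; -1.3137 ∈ [-1.4, -0.6) → IN Λ
#2 (-2,0): internal coord -2 + (0)·τ' = -2.0000; -2.0000 ∉ [-1.4, -0.6) → out
#3 (-7,2): internal coord -7 + (2)·τ' = -7.8284; -7.8284 ∉ [-1.4, -0.6) → out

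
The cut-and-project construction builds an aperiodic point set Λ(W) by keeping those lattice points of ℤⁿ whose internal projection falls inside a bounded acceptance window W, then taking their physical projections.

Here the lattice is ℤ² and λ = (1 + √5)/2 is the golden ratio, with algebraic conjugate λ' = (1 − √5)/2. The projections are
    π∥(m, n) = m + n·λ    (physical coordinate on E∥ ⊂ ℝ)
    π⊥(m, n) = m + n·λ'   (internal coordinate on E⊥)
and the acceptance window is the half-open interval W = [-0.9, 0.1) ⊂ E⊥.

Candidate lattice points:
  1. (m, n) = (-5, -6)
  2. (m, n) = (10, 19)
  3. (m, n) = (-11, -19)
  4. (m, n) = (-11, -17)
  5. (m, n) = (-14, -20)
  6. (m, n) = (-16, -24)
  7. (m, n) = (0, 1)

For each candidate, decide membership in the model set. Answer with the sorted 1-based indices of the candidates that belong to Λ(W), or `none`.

Numerically λ ≈ 1.61803 and λ' = −1/λ ≈ -0.61803.
[1] lift (-5,-6): star map gives -1.29180; window check -0.9 ≤ -1.29180 < 0.1 is false → out
[2] lift (10,19): star map gives -1.74265; window check -0.9 ≤ -1.74265 < 0.1 is false → out
[3] lift (-11,-19): star map gives 0.74265; window check -0.9 ≤ 0.74265 < 0.1 is false → out
[4] lift (-11,-17): star map gives -0.49342; window check -0.9 ≤ -0.49342 < 0.1 is true → IN Λ
[5] lift (-14,-20): star map gives -1.63932; window check -0.9 ≤ -1.63932 < 0.1 is false → out
[6] lift (-16,-24): star map gives -1.16718; window check -0.9 ≤ -1.16718 < 0.1 is false → out
[7] lift (0,1): star map gives -0.61803; window check -0.9 ≤ -0.61803 < 0.1 is true → IN Λ

4, 7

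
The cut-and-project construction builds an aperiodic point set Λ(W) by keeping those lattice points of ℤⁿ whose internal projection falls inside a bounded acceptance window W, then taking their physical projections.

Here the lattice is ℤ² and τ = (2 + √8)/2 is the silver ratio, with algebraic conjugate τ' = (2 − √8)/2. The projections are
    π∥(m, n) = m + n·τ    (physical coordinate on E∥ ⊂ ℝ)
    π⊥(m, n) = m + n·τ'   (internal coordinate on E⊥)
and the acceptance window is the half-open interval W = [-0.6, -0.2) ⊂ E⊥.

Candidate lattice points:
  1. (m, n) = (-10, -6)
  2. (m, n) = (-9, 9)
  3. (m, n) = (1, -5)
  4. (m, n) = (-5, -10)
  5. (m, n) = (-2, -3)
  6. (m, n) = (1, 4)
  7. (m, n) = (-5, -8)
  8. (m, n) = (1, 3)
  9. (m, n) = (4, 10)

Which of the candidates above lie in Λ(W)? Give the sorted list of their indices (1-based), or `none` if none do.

8

τ' = (2−√8)/2 ≈ -0.414214.
[1] lift (-10,-6): star map gives -7.514719; window check -0.6 ≤ -7.514719 < -0.2 is false → out
[2] lift (-9,9): star map gives -12.727922; window check -0.6 ≤ -12.727922 < -0.2 is false → out
[3] lift (1,-5): star map gives 3.071068; window check -0.6 ≤ 3.071068 < -0.2 is false → out
[4] lift (-5,-10): star map gives -0.857864; window check -0.6 ≤ -0.857864 < -0.2 is false → out
[5] lift (-2,-3): star map gives -0.757359; window check -0.6 ≤ -0.757359 < -0.2 is false → out
[6] lift (1,4): star map gives -0.656854; window check -0.6 ≤ -0.656854 < -0.2 is false → out
[7] lift (-5,-8): star map gives -1.686292; window check -0.6 ≤ -1.686292 < -0.2 is false → out
[8] lift (1,3): star map gives -0.242641; window check -0.6 ≤ -0.242641 < -0.2 is true → IN Λ
[9] lift (4,10): star map gives -0.142136; window check -0.6 ≤ -0.142136 < -0.2 is false → out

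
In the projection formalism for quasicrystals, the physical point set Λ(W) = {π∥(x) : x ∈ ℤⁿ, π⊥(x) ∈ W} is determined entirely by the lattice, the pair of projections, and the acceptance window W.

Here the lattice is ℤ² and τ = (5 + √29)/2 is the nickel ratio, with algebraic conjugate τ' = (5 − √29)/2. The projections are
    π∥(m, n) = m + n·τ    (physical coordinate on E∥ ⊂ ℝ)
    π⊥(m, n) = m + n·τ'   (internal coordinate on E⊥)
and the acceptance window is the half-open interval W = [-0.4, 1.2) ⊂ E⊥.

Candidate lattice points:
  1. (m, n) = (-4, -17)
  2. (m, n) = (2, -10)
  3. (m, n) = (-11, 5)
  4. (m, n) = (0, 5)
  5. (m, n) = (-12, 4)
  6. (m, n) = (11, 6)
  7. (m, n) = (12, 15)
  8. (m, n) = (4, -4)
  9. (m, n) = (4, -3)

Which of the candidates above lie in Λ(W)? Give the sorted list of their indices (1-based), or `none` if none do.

none

τ' = (5−√29)/2 ≈ -0.192582.
[1] lift (-4,-17): star map gives -0.726099; window check -0.4 ≤ -0.726099 < 1.2 is false → out
[2] lift (2,-10): star map gives 3.925824; window check -0.4 ≤ 3.925824 < 1.2 is false → out
[3] lift (-11,5): star map gives -11.962912; window check -0.4 ≤ -11.962912 < 1.2 is false → out
[4] lift (0,5): star map gives -0.962912; window check -0.4 ≤ -0.962912 < 1.2 is false → out
[5] lift (-12,4): star map gives -12.770330; window check -0.4 ≤ -12.770330 < 1.2 is false → out
[6] lift (11,6): star map gives 9.844506; window check -0.4 ≤ 9.844506 < 1.2 is false → out
[7] lift (12,15): star map gives 9.111264; window check -0.4 ≤ 9.111264 < 1.2 is false → out
[8] lift (4,-4): star map gives 4.770330; window check -0.4 ≤ 4.770330 < 1.2 is false → out
[9] lift (4,-3): star map gives 4.577747; window check -0.4 ≤ 4.577747 < 1.2 is false → out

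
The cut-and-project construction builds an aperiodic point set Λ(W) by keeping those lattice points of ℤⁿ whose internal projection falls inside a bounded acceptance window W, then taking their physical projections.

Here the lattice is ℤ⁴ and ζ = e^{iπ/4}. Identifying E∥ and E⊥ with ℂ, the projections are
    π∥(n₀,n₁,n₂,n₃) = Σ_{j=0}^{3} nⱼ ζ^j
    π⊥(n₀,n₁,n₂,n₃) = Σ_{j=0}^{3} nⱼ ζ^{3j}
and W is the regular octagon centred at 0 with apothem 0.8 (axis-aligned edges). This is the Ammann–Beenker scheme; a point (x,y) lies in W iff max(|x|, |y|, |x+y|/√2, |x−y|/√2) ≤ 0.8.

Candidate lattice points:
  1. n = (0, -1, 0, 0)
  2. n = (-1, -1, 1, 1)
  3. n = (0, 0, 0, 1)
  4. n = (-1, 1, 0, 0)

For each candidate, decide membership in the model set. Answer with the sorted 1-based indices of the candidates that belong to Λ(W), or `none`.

none

With ζ = e^{iπ/4} the internal vectors are ζ^0,ζ^3,ζ^6,ζ^9.
#1 (0, -1, 0, 0): internal (0.70711, -0.70711); octagon support 1.00000 vs apothem 0.8 → ∉ W
#2 (-1, -1, 1, 1): internal (0.41421, -1.00000); octagon support 1.00000 vs apothem 0.8 → ∉ W
#3 (0, 0, 0, 1): internal (0.70711, 0.70711); octagon support 1.00000 vs apothem 0.8 → ∉ W
#4 (-1, 1, 0, 0): internal (-1.70711, 0.70711); octagon support 1.70711 vs apothem 0.8 → ∉ W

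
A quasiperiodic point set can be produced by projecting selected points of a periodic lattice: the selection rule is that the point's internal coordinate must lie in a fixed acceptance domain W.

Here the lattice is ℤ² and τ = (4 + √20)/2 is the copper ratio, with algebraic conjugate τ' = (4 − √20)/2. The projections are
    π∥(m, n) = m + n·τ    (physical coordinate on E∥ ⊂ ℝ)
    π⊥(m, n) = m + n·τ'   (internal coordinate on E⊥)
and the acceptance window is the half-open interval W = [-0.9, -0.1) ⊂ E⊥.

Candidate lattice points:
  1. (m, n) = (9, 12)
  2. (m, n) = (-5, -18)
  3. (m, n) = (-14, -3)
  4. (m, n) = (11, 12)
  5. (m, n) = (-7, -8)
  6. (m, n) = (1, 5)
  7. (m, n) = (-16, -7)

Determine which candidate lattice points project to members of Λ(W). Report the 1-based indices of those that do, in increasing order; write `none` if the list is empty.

2, 6

Compute τ' = (4−√20)/2 = -0.23607, so π⊥(m,n) = m -0.23607·n.
candidate 1: (m,n)=(9,12) → π∥ = 9+12·τ ≈ 59.83282, π⊥ = 9+12·τ' ≈ 6.16718 ∉ [-0.9, -0.1) ⇒ out
candidate 2: (m,n)=(-5,-18) → π∥ = -5-18·τ ≈ -81.24922, π⊥ = -5-18·τ' ≈ -0.75078 ∈ [-0.9, -0.1) ⇒ IN Λ
candidate 3: (m,n)=(-14,-3) → π∥ = -14-3·τ ≈ -26.70820, π⊥ = -14-3·τ' ≈ -13.29180 ∉ [-0.9, -0.1) ⇒ out
candidate 4: (m,n)=(11,12) → π∥ = 11+12·τ ≈ 61.83282, π⊥ = 11+12·τ' ≈ 8.16718 ∉ [-0.9, -0.1) ⇒ out
candidate 5: (m,n)=(-7,-8) → π∥ = -7-8·τ ≈ -40.88854, π⊥ = -7-8·τ' ≈ -5.11146 ∉ [-0.9, -0.1) ⇒ out
candidate 6: (m,n)=(1,5) → π∥ = 1+5·τ ≈ 22.18034, π⊥ = 1+5·τ' ≈ -0.18034 ∈ [-0.9, -0.1) ⇒ IN Λ
candidate 7: (m,n)=(-16,-7) → π∥ = -16-7·τ ≈ -45.65248, π⊥ = -16-7·τ' ≈ -14.34752 ∉ [-0.9, -0.1) ⇒ out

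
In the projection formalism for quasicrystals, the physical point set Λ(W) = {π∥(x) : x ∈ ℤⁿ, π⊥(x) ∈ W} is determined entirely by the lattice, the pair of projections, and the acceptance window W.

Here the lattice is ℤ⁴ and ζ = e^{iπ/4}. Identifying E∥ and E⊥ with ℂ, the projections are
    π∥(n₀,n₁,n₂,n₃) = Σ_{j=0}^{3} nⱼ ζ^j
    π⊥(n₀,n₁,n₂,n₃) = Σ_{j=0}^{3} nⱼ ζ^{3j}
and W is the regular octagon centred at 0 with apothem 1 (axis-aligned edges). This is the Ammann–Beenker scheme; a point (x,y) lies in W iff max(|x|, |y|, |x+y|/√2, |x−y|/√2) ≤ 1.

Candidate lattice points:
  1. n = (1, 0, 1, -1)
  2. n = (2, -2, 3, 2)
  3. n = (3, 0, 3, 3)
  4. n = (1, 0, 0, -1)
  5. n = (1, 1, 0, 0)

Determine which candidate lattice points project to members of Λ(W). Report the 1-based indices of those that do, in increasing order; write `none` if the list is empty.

π⊥(n) = n₀ + n₁ζ³ + n₂ζ⁶ + n₃ζ⁹ where ζ = e^{iπ/4}.
candidate 1: n = (1, 0, 1, -1) → π⊥ ≈ (+0.292893, -1.707107); max(|x|,|y|,|x±y|/√2) = 1.707107 > 1 ⇒ ∉ W
candidate 2: n = (2, -2, 3, 2) → π⊥ ≈ (+4.828427, -3.000000); max(|x|,|y|,|x±y|/√2) = 5.535534 > 1 ⇒ ∉ W
candidate 3: n = (3, 0, 3, 3) → π⊥ ≈ (+5.121320, -0.878680); max(|x|,|y|,|x±y|/√2) = 5.121320 > 1 ⇒ ∉ W
candidate 4: n = (1, 0, 0, -1) → π⊥ ≈ (+0.292893, -0.707107); max(|x|,|y|,|x±y|/√2) = 0.707107 ≤ 1 ⇒ ∈ W
candidate 5: n = (1, 1, 0, 0) → π⊥ ≈ (+0.292893, +0.707107); max(|x|,|y|,|x±y|/√2) = 0.707107 ≤ 1 ⇒ ∈ W

4, 5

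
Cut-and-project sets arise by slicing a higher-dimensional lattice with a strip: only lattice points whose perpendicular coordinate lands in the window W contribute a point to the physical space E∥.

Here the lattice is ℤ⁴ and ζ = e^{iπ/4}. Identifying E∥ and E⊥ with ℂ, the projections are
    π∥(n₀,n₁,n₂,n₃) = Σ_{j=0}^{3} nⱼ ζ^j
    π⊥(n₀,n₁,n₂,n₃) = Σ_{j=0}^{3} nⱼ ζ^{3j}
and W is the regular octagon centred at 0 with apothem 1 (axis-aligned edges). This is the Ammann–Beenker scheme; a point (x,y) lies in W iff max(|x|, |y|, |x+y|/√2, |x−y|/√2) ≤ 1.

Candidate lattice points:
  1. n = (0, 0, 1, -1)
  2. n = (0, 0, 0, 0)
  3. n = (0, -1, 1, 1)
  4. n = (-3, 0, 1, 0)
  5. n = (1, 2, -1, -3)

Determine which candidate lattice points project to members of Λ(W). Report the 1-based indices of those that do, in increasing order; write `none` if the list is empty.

Internal map: ζ^{3j} for j=0..3 gives (1,0), (−√2/2,√2/2), (0,−1), (√2/2,√2/2).
candidate 1: n = (0, 0, 1, -1) → π⊥ ≈ (-0.7071, -1.7071); max(|x|,|y|,|x±y|/√2) = 1.7071 > 1 ⇒ ∉ W
candidate 2: n = (0, 0, 0, 0) → π⊥ ≈ (+0.0000, +0.0000); max(|x|,|y|,|x±y|/√2) = 0.0000 ≤ 1 ⇒ ∈ W
candidate 3: n = (0, -1, 1, 1) → π⊥ ≈ (+1.4142, -1.0000); max(|x|,|y|,|x±y|/√2) = 1.7071 > 1 ⇒ ∉ W
candidate 4: n = (-3, 0, 1, 0) → π⊥ ≈ (-3.0000, -1.0000); max(|x|,|y|,|x±y|/√2) = 3.0000 > 1 ⇒ ∉ W
candidate 5: n = (1, 2, -1, -3) → π⊥ ≈ (-2.5355, +0.2929); max(|x|,|y|,|x±y|/√2) = 2.5355 > 1 ⇒ ∉ W

2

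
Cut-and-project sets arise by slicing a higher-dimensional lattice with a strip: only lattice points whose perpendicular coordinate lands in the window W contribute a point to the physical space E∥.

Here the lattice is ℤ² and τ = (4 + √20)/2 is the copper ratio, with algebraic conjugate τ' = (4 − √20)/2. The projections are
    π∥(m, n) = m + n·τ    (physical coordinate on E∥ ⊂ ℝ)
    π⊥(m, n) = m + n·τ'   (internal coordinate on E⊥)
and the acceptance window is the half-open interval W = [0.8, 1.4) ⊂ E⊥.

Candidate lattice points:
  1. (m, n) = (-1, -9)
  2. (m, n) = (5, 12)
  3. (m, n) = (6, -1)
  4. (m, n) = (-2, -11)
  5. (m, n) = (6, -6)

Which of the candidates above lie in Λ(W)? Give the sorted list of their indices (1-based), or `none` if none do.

1

τ' = (4−√20)/2 ≈ -0.2361.
candidate 1: (m,n)=(-1,-9) → π∥ = -1-9·τ ≈ -39.1246, π⊥ = -1-9·τ' ≈ 1.1246 ∈ [0.8, 1.4) ⇒ IN Λ
candidate 2: (m,n)=(5,12) → π∥ = 5+12·τ ≈ 55.8328, π⊥ = 5+12·τ' ≈ 2.1672 ∉ [0.8, 1.4) ⇒ out
candidate 3: (m,n)=(6,-1) → π∥ = 6-1·τ ≈ 1.7639, π⊥ = 6-1·τ' ≈ 6.2361 ∉ [0.8, 1.4) ⇒ out
candidate 4: (m,n)=(-2,-11) → π∥ = -2-11·τ ≈ -48.5967, π⊥ = -2-11·τ' ≈ 0.5967 ∉ [0.8, 1.4) ⇒ out
candidate 5: (m,n)=(6,-6) → π∥ = 6-6·τ ≈ -19.4164, π⊥ = 6-6·τ' ≈ 7.4164 ∉ [0.8, 1.4) ⇒ out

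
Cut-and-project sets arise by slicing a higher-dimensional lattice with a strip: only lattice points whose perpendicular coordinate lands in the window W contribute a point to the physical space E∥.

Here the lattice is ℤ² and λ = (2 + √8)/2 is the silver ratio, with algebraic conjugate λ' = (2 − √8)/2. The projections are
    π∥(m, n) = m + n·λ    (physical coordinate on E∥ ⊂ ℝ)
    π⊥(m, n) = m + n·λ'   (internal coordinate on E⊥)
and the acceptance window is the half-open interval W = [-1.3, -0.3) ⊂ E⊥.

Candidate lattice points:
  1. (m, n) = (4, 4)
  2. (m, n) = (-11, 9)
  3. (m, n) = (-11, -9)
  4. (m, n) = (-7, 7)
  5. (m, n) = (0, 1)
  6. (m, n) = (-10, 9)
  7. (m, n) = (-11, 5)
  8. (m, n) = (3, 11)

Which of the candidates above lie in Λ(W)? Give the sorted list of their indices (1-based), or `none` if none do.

Compute λ' = (2−√8)/2 = -0.41421, so π⊥(m,n) = m -0.41421·n.
#1 (4,4): internal coord 4 + (4)·λ' = +2.34315; +2.34315 ∉ [-1.3, -0.3) → out
#2 (-11,9): internal coord -11 + (9)·λ' = -14.72792; -14.72792 ∉ [-1.3, -0.3) → out
#3 (-11,-9): internal coord -11 + (-9)·λ' = -7.27208; -7.27208 ∉ [-1.3, -0.3) → out
#4 (-7,7): internal coord -7 + (7)·λ' = -9.89949; -9.89949 ∉ [-1.3, -0.3) → out
#5 (0,1): internal coord 0 + (1)·λ' = -0.41421; -0.41421 ∈ [-1.3, -0.3) → IN Λ
#6 (-10,9): internal coord -10 + (9)·λ' = -13.72792; -13.72792 ∉ [-1.3, -0.3) → out
#7 (-11,5): internal coord -11 + (5)·λ' = -13.07107; -13.07107 ∉ [-1.3, -0.3) → out
#8 (3,11): internal coord 3 + (11)·λ' = -1.55635; -1.55635 ∉ [-1.3, -0.3) → out

5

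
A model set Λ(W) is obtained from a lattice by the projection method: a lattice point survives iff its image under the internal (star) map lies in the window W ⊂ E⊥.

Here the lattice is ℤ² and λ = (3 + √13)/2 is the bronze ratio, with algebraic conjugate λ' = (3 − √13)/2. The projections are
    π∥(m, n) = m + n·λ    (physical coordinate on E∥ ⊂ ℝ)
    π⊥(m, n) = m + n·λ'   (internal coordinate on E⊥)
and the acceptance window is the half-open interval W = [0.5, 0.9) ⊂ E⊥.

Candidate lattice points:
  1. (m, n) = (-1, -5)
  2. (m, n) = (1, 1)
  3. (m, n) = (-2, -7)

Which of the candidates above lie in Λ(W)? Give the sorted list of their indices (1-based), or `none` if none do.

Compute λ' = (3−√13)/2 = -0.30278, so π⊥(m,n) = m -0.30278·n.
#1 (-1,-5): internal coord -1 + (-5)·λ' = +0.51388; +0.51388 ∈ [0.5, 0.9) → IN Λ
#2 (1,1): internal coord 1 + (1)·λ' = +0.69722; +0.69722 ∈ [0.5, 0.9) → IN Λ
#3 (-2,-7): internal coord -2 + (-7)·λ' = +0.11943; +0.11943 ∉ [0.5, 0.9) → out

1, 2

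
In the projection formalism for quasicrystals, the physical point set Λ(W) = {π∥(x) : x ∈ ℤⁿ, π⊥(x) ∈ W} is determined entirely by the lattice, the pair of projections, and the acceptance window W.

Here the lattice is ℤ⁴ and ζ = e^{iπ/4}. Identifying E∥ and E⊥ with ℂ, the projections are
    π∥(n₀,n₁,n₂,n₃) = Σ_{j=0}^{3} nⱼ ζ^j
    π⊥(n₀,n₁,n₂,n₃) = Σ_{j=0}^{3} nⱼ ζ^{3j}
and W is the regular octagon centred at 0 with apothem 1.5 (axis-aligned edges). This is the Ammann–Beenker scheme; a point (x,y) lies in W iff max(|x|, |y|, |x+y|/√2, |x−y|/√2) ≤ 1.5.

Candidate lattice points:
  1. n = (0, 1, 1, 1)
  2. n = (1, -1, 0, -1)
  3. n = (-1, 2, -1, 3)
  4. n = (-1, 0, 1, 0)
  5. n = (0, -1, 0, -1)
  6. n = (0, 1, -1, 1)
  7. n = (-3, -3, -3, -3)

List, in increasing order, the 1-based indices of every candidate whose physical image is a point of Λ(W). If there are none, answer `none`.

1, 4, 5

With ζ = e^{iπ/4} the internal vectors are ζ^0,ζ^3,ζ^6,ζ^9.
#1 (0, 1, 1, 1): internal (0.00000, 0.41421); octagon support 0.41421 vs apothem 1.5 → ∈ W
#2 (1, -1, 0, -1): internal (1.00000, -1.41421); octagon support 1.70711 vs apothem 1.5 → ∉ W
#3 (-1, 2, -1, 3): internal (-0.29289, 4.53553); octagon support 4.53553 vs apothem 1.5 → ∉ W
#4 (-1, 0, 1, 0): internal (-1.00000, -1.00000); octagon support 1.41421 vs apothem 1.5 → ∈ W
#5 (0, -1, 0, -1): internal (0.00000, -1.41421); octagon support 1.41421 vs apothem 1.5 → ∈ W
#6 (0, 1, -1, 1): internal (0.00000, 2.41421); octagon support 2.41421 vs apothem 1.5 → ∉ W
#7 (-3, -3, -3, -3): internal (-3.00000, -1.24264); octagon support 3.00000 vs apothem 1.5 → ∉ W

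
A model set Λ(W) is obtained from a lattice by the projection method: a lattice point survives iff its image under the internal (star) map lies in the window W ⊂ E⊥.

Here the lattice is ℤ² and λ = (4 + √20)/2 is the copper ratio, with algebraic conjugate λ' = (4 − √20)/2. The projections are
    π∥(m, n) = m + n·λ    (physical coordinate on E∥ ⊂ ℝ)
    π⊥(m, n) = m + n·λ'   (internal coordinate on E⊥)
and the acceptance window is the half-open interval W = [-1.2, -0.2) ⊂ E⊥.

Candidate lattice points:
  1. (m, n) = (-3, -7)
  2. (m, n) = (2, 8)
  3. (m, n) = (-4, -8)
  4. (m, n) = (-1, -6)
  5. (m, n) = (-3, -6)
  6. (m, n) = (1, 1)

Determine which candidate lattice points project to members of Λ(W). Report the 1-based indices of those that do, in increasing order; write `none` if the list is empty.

λ' = (4−√20)/2 ≈ -0.23607.
candidate 1: (m,n)=(-3,-7) → π∥ = -3-7·λ ≈ -32.65248, π⊥ = -3-7·λ' ≈ -1.34752 ∉ [-1.2, -0.2) ⇒ out
candidate 2: (m,n)=(2,8) → π∥ = 2+8·λ ≈ 35.88854, π⊥ = 2+8·λ' ≈ 0.11146 ∉ [-1.2, -0.2) ⇒ out
candidate 3: (m,n)=(-4,-8) → π∥ = -4-8·λ ≈ -37.88854, π⊥ = -4-8·λ' ≈ -2.11146 ∉ [-1.2, -0.2) ⇒ out
candidate 4: (m,n)=(-1,-6) → π∥ = -1-6·λ ≈ -26.41641, π⊥ = -1-6·λ' ≈ 0.41641 ∉ [-1.2, -0.2) ⇒ out
candidate 5: (m,n)=(-3,-6) → π∥ = -3-6·λ ≈ -28.41641, π⊥ = -3-6·λ' ≈ -1.58359 ∉ [-1.2, -0.2) ⇒ out
candidate 6: (m,n)=(1,1) → π∥ = 1+1·λ ≈ 5.23607, π⊥ = 1+1·λ' ≈ 0.76393 ∉ [-1.2, -0.2) ⇒ out

none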